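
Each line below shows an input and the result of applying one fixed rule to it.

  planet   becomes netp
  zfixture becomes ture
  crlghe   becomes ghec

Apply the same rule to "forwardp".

In each case the input is transformed by: swap the front and back halves of the string, then keep only the first 4 characters.
Applying that to "forwardp" gives "ardp".

ardp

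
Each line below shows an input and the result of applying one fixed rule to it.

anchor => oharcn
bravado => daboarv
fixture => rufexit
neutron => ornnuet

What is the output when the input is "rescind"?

The transformation: move the last 3 characters to the front (rotate right by 3), then swap each adjacent pair of characters (1↔2, 3↔4, ...).
Working it through for "rescind": intermediate "indresc", final "nirdsec".

nirdsec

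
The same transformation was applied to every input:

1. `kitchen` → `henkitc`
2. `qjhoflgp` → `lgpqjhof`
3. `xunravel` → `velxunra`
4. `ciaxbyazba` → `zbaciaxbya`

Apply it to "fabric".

ricfab

The pattern: move the last 3 characters to the front (rotate right by 3).
So "fabric" becomes "ricfab".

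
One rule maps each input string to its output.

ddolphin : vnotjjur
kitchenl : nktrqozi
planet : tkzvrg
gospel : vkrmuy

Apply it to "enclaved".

gbkjktir

What's happening: shift every letter 6 places forward in the alphabet (wrapping around), then swap the front and back halves of the string.
Applying that to "enclaved" gives "gbkjktir".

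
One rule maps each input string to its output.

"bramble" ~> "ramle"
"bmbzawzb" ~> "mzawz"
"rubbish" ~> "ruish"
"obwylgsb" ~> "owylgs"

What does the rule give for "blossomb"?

lossom

Rule — remove every "b".
Applying that to "blossomb" gives "lossom".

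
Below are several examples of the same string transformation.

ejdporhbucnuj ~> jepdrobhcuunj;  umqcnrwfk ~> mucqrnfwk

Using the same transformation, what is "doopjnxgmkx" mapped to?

odponjgxkmx

What's happening: swap each adjacent pair of characters (1↔2, 3↔4, ...).
So "doopjnxgmkx" becomes "odponjgxkmx".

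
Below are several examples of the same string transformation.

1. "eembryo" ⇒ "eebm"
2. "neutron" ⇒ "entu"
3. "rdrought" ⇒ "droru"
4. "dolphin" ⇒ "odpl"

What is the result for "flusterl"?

The pattern: delete the last 3 characters, then swap each adjacent pair of characters (1↔2, 3↔4, ...).
For "flusterl", step one produces "flust"; step two turns that into "lfsut".

lfsut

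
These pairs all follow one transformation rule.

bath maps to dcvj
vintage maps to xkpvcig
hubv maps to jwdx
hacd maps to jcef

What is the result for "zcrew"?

betgy

The transformation: shift every letter 2 places forward in the alphabet (wrapping around).
"zcrew" → "betgy".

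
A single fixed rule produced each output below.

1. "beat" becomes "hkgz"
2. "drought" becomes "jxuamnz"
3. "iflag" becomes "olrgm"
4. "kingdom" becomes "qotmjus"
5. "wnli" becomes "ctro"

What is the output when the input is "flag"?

lrgm

Each output is the input with this applied: shift every letter 6 places forward in the alphabet (wrapping around).
Doing the same to "flag": "lrgm".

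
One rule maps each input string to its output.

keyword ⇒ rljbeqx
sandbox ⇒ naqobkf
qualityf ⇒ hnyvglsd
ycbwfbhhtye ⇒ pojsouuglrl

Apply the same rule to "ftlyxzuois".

gylkmhbvfs

Rule — move the first character to the end, then shift every letter 13 places forward in the alphabet (wrapping around) — i.e. ROT13.
Starting from "ftlyxzuois": after the first operation, "tlyxzuoisf"; after the second, "gylkmhbvfs".
(Check on "keyword": → "eywordk" → "rljbeqx" ✓)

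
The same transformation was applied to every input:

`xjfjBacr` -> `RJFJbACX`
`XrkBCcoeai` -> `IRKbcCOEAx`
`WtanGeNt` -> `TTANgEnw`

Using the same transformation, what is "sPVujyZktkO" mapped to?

opvUJYzKTKS

Each output is the input with this applied: swap the first and last characters, then flip the case of every letter.
For "sPVujyZktkO", step one produces "OPVujyZktks"; step two turns that into "opvUJYzKTKS".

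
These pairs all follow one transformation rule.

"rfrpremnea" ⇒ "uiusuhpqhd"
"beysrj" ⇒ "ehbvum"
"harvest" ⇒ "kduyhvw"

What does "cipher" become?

Rule — shift every letter 3 places forward in the alphabet (wrapping around).
Applying that to "cipher" gives "flskhu".

flskhu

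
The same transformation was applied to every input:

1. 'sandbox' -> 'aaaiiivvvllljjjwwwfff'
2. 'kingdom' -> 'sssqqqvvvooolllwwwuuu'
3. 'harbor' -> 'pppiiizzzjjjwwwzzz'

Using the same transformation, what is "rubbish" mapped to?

zzzcccjjjjjjqqqaaappp

The pattern: shift every letter 8 places forward in the alphabet (wrapping around), then repeat every character 3 times.
Starting from "rubbish": after the first operation, "zcjjqap"; after the second, "zzzcccjjjjjjqqqaaappp".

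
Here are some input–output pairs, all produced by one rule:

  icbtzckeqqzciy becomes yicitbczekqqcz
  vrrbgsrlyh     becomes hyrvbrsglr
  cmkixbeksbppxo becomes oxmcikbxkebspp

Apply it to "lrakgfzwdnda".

Looking at the pairs, the operation is to swap each adjacent pair of characters (1↔2, 3↔4, ...), then move the last 2 characters to the front (rotate right by 2).
Doing the same to "lrakgfzwdnda": "adrlkafgwznd".

adrlkafgwznd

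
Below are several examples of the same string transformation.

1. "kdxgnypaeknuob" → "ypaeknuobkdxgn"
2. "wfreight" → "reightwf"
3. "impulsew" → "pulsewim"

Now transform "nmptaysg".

ptaysgnm

The transformation: swap the front and back halves of the string, then move the last 2 characters to the front (rotate right by 2).
On "nmptaysg" that produces "ptaysgnm".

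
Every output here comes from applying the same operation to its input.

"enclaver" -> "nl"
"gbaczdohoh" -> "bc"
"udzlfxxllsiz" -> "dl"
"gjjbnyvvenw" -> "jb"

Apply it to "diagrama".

ig

In each case the input is transformed by: keep every other character starting from the second (positions 2nd, 4th, 6th, ...), then keep only the first 2 characters.
Applying that to "diagrama" gives "ig".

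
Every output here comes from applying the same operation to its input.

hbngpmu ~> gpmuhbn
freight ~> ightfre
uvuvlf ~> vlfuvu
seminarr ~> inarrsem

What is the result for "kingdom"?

What's happening: move the first 3 characters to the end (rotate left by 3).
So "kingdom" becomes "gdomkin".

gdomkin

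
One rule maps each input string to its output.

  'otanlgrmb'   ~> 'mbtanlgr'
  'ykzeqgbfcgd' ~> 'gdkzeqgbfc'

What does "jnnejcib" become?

ibnnejc

Rule — delete the first character, then move the last 2 characters to the front (rotate right by 2).
For "jnnejcib", step one produces "nnejcib"; step two turns that into "ibnnejc".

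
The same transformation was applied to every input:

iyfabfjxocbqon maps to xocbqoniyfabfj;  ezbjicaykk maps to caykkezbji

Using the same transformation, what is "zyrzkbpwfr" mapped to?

The pattern: swap the front and back halves of the string.
On "zyrzkbpwfr" that produces "bpwfrzyrzk".

bpwfrzyrzk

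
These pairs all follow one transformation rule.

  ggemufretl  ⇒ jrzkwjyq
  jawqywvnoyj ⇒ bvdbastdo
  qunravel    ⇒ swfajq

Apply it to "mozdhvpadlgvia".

eimaufiqlanf

The pattern: shift every letter 5 places forward in the alphabet (wrapping around), then delete the first 2 characters.
For "mozdhvpadlgvia", step one produces "rteimaufiqlanf"; step two turns that into "eimaufiqlanf".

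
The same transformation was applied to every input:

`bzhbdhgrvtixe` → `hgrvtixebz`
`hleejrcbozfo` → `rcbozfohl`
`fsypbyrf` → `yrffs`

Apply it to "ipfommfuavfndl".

What's happening: move the first 2 characters to the end (rotate left by 2), then delete the first 3 characters.
"ipfommfuavfndl" → "fommfuavfndlip" → "mfuavfndlip".

mfuavfndlip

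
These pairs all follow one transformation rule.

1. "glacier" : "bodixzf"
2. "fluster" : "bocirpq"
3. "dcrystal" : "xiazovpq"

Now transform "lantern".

The pattern: move the last 2 characters to the front (rotate right by 2), then shift every letter 3 places backward in the alphabet (wrapping around).
On "lantern": the first step gives "rnlante", and the second then gives "okixkqb".

okixkqb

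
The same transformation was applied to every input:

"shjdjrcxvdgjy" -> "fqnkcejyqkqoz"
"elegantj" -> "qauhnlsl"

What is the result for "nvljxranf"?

Each output is the input with this applied: reverse the string, then shift every letter 7 places forward in the alphabet (wrapping around).
"nvljxranf" → "fnarxjlvn" → "muhyeqscu".

muhyeqscu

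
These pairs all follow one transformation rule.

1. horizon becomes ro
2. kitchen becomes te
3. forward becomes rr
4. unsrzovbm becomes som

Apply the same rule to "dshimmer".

hm

What's happening: keep one character in every 3, starting at position 3 (positions 3rd, 6th, 9th, ...).
"dshimmer" → "hm".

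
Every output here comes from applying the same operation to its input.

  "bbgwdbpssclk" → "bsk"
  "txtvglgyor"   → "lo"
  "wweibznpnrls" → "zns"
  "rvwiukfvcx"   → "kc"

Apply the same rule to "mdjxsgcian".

ga

In each case the input is transformed by: delete the first 3 characters, then keep one character in every 3, starting at position 3 (positions 3rd, 6th, 9th, ...).
Applying both steps to "mdjxsgcian": "xsgcian", then "ga".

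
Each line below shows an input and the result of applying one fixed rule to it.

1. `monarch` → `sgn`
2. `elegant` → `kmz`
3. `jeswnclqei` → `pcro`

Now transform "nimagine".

tgt

Each output is the input with this applied: keep one character in every 3, starting at position 1 (positions 1st, 4th, 7th, ...), then shift every letter 6 places forward in the alphabet (wrapping around).
On "nimagine": the first step gives "nan", and the second then gives "tgt".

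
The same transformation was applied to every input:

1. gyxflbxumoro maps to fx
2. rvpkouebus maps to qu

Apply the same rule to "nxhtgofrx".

What's happening: shift every letter 1 place backward in the alphabet (wrapping around), then keep only the first 2 characters.
"nxhtgofrx" → "mwgsfneqw" → "mw".

mw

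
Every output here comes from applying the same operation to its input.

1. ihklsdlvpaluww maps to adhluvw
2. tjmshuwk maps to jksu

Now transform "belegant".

The rule is to keep every other character starting from the second (positions 2nd, 4th, 6th, ...), then sort the characters into alphabetical order.
"belegant" → "eeat" → "aeet".

aeet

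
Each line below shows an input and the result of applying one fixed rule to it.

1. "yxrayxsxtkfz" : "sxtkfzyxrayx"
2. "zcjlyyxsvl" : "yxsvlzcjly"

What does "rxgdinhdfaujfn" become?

The rule is to swap the front and back halves of the string.
"rxgdinhdfaujfn" → "dfaujfnrxgdinh".

dfaujfnrxgdinh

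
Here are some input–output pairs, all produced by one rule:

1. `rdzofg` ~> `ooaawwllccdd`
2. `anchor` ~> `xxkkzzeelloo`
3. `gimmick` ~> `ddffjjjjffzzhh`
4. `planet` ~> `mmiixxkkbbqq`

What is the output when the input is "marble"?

jjxxooyyiibb

In each case the input is transformed by: shift every letter 3 places backward in the alphabet (wrapping around), then double every character.
"marble" → "jxoyib" → "jjxxooyyiibb".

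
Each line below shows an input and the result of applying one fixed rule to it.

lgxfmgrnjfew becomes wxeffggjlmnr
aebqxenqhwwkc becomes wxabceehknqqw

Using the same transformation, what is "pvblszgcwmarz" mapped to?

zzabcglmprsvw

Looking at the pairs, the operation is to sort the characters into alphabetical order, then move the last 2 characters to the front (rotate right by 2).
Applying both steps to "pvblszgcwmarz": "abcglmprsvwzz", then "zzabcglmprsvw".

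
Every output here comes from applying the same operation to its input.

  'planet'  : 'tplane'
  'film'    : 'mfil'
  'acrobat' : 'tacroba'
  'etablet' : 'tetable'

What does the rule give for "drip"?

Each output is the input with this applied: move the last character to the front.
For "drip" the result is "pdri".

pdri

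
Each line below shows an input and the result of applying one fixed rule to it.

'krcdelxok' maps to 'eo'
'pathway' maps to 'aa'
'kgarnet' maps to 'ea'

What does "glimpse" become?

Each output is the input with this applied: move the first 3 characters to the end (rotate left by 3), then keep only the vowels.
Doing the same to "glimpse": "ei".

ei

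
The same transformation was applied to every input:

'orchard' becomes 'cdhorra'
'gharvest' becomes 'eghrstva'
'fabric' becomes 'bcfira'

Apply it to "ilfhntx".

Looking at the pairs, the operation is to sort the characters into alphabetical order, then move the first character to the end.
For "ilfhntx" the result is "hilntxf".

hilntxf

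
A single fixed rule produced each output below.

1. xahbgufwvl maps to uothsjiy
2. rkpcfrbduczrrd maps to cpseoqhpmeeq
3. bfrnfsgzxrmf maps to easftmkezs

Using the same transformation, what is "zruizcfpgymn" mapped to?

What's happening: shift every letter 13 places forward in the alphabet (wrapping around) — i.e. ROT13, then delete the first 2 characters.
Working it through for "zruizcfpgymn": intermediate "mehvmpsctlza", final "hvmpsctlza".

hvmpsctlza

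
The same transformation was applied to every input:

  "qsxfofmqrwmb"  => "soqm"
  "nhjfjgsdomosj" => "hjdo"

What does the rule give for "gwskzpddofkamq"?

The transformation: keep one character in every 3, starting at position 2 (positions 2nd, 5th, 8th, ...).
"gwskzpddofkamq" → "wzdkq".

wzdkq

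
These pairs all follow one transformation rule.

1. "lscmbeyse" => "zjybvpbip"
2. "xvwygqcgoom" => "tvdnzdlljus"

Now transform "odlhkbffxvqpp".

iehyccusnmmla

The transformation: shift every letter 3 places backward in the alphabet (wrapping around), then move the first 2 characters to the end (rotate left by 2).
For "odlhkbffxvqpp", step one produces "laiehyccusnmm"; step two turns that into "iehyccusnmmla".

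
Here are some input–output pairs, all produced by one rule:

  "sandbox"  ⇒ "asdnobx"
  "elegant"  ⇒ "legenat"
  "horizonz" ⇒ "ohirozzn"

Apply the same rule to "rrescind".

What's happening: swap each adjacent pair of characters (1↔2, 3↔4, ...).
Applying that to "rrescind" gives "rrseicdn".

rrseicdn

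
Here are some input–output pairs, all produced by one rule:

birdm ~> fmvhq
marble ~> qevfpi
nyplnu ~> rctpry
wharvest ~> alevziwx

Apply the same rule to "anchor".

erglsv

Each output is the input with this applied: shift every letter 4 places forward in the alphabet (wrapping around).
For "anchor" the result is "erglsv".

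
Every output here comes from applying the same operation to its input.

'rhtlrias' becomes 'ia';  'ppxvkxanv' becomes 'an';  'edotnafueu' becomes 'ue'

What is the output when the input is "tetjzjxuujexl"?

ex

Rule — move the last character to the front, then keep only the last 2 characters.
Working it through for "tetjzjxuujexl": intermediate "ltetjzjxuujex", final "ex".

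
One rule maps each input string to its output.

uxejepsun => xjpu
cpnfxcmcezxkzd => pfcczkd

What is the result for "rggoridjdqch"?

goijqh

The rule is to keep every other character starting from the second (positions 2nd, 4th, 6th, ...).
Doing the same to "rggoridjdqch": "goijqh".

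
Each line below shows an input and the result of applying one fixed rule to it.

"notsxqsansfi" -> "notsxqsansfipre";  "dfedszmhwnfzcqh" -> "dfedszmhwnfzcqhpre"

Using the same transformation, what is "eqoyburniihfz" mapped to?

What's happening: append "pre".
For "eqoyburniihfz" the result is "eqoyburniihfzpre".

eqoyburniihfzpre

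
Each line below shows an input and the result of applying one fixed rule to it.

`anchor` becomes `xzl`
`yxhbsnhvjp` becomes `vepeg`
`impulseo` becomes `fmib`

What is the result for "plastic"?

mxqz

What's happening: shift every letter 3 places backward in the alphabet (wrapping around), then keep every other character starting from the first (positions 1st, 3rd, 5th, ...).
Working it through for "plastic": intermediate "mixpqfz", final "mxqz".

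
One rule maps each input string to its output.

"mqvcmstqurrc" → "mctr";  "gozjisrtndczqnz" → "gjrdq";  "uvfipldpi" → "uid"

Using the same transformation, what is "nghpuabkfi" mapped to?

npbi

The transformation: keep one character in every 3, starting at position 1 (positions 1st, 4th, 7th, ...).
For "nghpuabkfi" the result is "npbi".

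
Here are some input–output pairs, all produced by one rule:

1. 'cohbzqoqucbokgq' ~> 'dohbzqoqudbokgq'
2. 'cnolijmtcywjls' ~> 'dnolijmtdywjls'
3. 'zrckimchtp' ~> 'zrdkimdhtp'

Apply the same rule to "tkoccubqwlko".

The transformation: replace every "c" with "d".
Doing the same to "tkoccubqwlko": "tkoddubqwlko".

tkoddubqwlko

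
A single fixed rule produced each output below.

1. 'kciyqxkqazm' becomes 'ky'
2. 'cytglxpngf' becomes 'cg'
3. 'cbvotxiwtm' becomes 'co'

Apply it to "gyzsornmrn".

gs

Looking at the pairs, the operation is to keep one character in every 3, starting at position 1 (positions 1st, 4th, 7th, ...), then delete the last 2 characters.
Applying both steps to "gyzsornmrn": "gsnn", then "gs".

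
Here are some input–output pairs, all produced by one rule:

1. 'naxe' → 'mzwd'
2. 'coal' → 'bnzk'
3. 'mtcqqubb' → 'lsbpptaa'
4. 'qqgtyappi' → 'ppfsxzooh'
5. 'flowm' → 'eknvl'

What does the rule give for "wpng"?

vomf

Rule — shift every letter 1 place backward in the alphabet (wrapping around).
On "wpng" that produces "vomf".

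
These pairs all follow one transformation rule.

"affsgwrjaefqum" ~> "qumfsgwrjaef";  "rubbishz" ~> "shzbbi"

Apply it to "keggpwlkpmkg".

mkgggpwlkp

Looking at the pairs, the operation is to delete the first 2 characters, then move the last 3 characters to the front (rotate right by 3).
On "keggpwlkpmkg": the first step gives "ggpwlkpmkg", and the second then gives "mkgggpwlkp".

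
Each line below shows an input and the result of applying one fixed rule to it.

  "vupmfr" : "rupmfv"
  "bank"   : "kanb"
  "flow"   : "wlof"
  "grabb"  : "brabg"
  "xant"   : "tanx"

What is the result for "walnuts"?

Looking at the pairs, the operation is to swap the first and last characters.
Doing the same to "walnuts": "salnutw".

salnutw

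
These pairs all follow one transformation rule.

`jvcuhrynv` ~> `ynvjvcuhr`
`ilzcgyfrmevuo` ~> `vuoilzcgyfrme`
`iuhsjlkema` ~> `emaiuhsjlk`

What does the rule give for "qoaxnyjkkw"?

Looking at the pairs, the operation is to move the last 3 characters to the front (rotate right by 3).
On "qoaxnyjkkw" that produces "kkwqoaxnyj".

kkwqoaxnyj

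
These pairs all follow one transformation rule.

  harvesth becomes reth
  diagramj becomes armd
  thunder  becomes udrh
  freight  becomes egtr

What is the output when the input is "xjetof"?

The pattern: move the first 2 characters to the end (rotate left by 2), then keep every other character starting from the first (positions 1st, 3rd, 5th, ...).
"xjetof" → "etofxj" → "eox".

eox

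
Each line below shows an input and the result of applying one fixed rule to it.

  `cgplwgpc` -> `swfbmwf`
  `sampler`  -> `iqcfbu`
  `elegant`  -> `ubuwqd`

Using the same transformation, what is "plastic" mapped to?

fbqijy

In each case the input is transformed by: shift every letter 10 places backward in the alphabet (wrapping around), then delete the last character.
Applying both steps to "plastic": "fbqijys", then "fbqijy".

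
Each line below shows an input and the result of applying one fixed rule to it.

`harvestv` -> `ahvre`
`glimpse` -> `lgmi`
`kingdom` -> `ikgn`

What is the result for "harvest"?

ahvr

Rule — delete the last 3 characters, then swap each adjacent pair of characters (1↔2, 3↔4, ...).
Starting from "harvest": after the first operation, "harv"; after the second, "ahvr".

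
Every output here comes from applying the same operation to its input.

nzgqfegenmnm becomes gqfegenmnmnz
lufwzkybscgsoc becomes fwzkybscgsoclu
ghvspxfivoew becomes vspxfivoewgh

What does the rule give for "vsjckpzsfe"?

jckpzsfevs

The rule is to move the first 2 characters to the end (rotate left by 2).
So "vsjckpzsfe" becomes "jckpzsfevs".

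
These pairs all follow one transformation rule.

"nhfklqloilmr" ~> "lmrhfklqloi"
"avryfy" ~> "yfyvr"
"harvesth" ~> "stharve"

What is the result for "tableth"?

ethabl

Rule — delete the first character, then move the last 3 characters to the front (rotate right by 3).
For "tableth" the result is "ethabl".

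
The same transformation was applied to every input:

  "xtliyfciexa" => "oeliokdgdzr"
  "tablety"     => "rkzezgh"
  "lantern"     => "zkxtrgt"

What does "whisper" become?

The transformation: move the first 3 characters to the end (rotate left by 3), then shift every letter 6 places forward in the alphabet (wrapping around).
So "whisper" becomes "yvkxcno".

yvkxcno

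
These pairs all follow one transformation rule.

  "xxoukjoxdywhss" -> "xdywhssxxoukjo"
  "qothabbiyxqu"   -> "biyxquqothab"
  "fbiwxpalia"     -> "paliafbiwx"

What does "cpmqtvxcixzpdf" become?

cixzpdfcpmqtvx

Rule — swap the front and back halves of the string.
So "cpmqtvxcixzpdf" becomes "cixzpdfcpmqtvx".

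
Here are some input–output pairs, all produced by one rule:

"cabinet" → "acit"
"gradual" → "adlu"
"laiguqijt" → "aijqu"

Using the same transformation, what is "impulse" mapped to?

elpu

Rule — sort the characters into alphabetical order, then keep every other character starting from the first (positions 1st, 3rd, 5th, ...).
"impulse" → "eilmpsu" → "elpu".
(Check on "laiguqijt": → "agiijlqtu" → "aijqu" ✓)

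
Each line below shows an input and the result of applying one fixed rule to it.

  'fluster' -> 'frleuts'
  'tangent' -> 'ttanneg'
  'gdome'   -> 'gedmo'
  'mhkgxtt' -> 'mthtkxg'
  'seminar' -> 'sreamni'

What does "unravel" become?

Rule — take characters alternately from the front and the back (1st, last, 2nd, 2nd-last, ...).
Applying that to "unravel" gives "ulnerva".

ulnerva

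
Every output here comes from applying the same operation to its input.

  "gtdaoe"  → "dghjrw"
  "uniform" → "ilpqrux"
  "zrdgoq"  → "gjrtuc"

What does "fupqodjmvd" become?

What's happening: sort the characters into alphabetical order, then shift every letter 3 places forward in the alphabet (wrapping around).
On "fupqodjmvd": the first step gives "ddfjmopquv", and the second then gives "ggimprstxy".
(Check on "uniform": → "fimnoru" → "ilpqrux" ✓)

ggimprstxy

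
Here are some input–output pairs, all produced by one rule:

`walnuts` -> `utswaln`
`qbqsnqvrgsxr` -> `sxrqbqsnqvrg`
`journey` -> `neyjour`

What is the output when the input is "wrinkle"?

klewrin

Looking at the pairs, the operation is to move the last 3 characters to the front (rotate right by 3).
"wrinkle" → "klewrin".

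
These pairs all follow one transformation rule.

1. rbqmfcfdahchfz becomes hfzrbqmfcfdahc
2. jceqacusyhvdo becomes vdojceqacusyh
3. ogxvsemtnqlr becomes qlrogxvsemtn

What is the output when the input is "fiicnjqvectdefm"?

The transformation: move the last 3 characters to the front (rotate right by 3).
Applying that to "fiicnjqvectdefm" gives "efmfiicnjqvectd".

efmfiicnjqvectd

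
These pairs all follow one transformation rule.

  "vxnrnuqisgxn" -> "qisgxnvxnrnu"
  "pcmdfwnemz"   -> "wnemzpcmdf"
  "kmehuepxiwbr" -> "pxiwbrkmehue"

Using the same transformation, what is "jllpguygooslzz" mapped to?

gooslzzjllpguy

The pattern: swap the front and back halves of the string.
"jllpguygooslzz" → "gooslzzjllpguy".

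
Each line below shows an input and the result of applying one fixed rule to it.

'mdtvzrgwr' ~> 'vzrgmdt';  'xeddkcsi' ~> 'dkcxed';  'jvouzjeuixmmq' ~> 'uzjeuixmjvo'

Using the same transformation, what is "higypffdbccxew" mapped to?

ypffdbccxhig

The rule is to delete the last 2 characters, then move the first 3 characters to the end (rotate left by 3).
"higypffdbccxew" → "higypffdbccx" → "ypffdbccxhig".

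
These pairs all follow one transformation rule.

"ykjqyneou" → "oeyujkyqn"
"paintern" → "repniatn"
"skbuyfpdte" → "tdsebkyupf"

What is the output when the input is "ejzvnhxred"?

eredzjnvxh

Looking at the pairs, the operation is to move the last 3 characters to the front (rotate right by 3), then swap each adjacent pair of characters (1↔2, 3↔4, ...).
"ejzvnhxred" → "redejzvnhx" → "eredzjnvxh".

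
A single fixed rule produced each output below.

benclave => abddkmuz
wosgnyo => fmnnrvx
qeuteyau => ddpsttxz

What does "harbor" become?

agnqqz

The transformation: shift every letter 1 place backward in the alphabet (wrapping around), then sort the characters into alphabetical order.
Starting from "harbor": after the first operation, "gzqanq"; after the second, "agnqqz".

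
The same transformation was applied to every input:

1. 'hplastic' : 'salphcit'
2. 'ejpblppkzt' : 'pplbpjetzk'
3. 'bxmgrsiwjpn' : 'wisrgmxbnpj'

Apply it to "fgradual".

dargflau

Each output is the input with this applied: reverse the string, then move the first 3 characters to the end (rotate left by 3).
For "fgradual", step one produces "laudargf"; step two turns that into "dargflau".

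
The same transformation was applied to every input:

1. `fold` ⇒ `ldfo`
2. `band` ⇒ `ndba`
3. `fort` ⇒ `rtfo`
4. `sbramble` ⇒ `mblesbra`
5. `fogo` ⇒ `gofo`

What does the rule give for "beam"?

ambe

The transformation: swap the front and back halves of the string.
On "beam" that produces "ambe".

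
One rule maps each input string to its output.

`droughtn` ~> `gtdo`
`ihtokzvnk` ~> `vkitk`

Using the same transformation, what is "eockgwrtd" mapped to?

rdecg

The pattern: keep every other character starting from the first (positions 1st, 3rd, 5th, ...), then move the last 2 characters to the front (rotate right by 2).
Working it through for "eockgwrtd": intermediate "ecgrd", final "rdecg".
(Check on "ihtokzvnk": → "itkvk" → "vkitk" ✓)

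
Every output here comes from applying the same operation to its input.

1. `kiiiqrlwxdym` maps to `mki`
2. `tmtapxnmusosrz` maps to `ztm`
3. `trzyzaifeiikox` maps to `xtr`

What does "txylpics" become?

stx

The pattern: move the first 2 characters to the end (rotate left by 2), then keep only the last 3 characters.
Starting from "txylpics": after the first operation, "ylpicstx"; after the second, "stx".
(Check on "tmtapxnmusosrz": → "tapxnmusosrztm" → "ztm" ✓)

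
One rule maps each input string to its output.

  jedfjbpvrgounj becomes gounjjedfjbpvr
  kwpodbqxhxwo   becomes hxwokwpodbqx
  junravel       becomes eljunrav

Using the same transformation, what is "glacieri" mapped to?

The pattern: swap the front and back halves of the string, then move the first 2 characters to the end (rotate left by 2).
On "glacieri": the first step gives "ieriglac", and the second then gives "riglacie".

riglacie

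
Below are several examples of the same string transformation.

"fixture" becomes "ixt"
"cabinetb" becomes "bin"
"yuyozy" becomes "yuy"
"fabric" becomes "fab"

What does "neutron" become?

eut

Rule — move the last 3 characters to the front (rotate right by 3), then keep only the last 3 characters.
Working it through for "neutron": intermediate "ronneut", final "eut".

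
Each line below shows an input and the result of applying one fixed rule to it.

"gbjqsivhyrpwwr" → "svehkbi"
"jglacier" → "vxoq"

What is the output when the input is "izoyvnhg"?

What's happening: shift every letter 12 places forward in the alphabet (wrapping around), then keep every other character starting from the first (positions 1st, 3rd, 5th, ...).
Starting from "izoyvnhg": after the first operation, "ulakhzts"; after the second, "uaht".

uaht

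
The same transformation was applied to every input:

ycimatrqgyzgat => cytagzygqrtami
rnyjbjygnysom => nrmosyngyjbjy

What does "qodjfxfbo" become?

oqobfxfjd

Each output is the input with this applied: move the first 2 characters to the end (rotate left by 2), then reverse the string.
Working it through for "qodjfxfbo": intermediate "djfxfboqo", final "oqobfxfjd".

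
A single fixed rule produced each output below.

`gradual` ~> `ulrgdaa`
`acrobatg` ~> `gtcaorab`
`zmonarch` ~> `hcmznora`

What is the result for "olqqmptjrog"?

The pattern: swap each adjacent pair of characters (1↔2, 3↔4, ...), then move the last 2 characters to the front (rotate right by 2).
For "olqqmptjrog" the result is "rgloqqpmjto".
(Check on "acrobatg": → "caorabgt" → "gtcaorab" ✓)

rgloqqpmjto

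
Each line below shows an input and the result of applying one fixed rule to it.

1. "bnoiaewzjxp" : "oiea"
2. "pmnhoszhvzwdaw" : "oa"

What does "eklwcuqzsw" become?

ue

In each case the input is transformed by: sort the characters into reverse alphabetical order, then keep only the vowels.
Starting from "eklwcuqzsw": after the first operation, "zwwusqlkec"; after the second, "ue".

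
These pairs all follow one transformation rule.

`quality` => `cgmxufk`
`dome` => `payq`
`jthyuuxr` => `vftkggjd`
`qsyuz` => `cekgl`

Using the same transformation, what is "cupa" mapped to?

Looking at the pairs, the operation is to shift every letter 12 places forward in the alphabet (wrapping around).
Applying that to "cupa" gives "ogbm".

ogbm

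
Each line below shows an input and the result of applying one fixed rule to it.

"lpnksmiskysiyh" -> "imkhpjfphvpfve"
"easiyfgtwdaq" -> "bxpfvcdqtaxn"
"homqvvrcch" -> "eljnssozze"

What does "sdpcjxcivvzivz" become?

pamzguzfsswfsw

The transformation: shift every letter 3 places backward in the alphabet (wrapping around).
"sdpcjxcivvzivz" → "pamzguzfsswfsw".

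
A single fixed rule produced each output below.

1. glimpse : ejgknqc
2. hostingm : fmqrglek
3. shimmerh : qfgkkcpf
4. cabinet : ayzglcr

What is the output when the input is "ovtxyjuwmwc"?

In each case the input is transformed by: shift every letter 2 places backward in the alphabet (wrapping around).
"ovtxyjuwmwc" → "mtrvwhsukua".

mtrvwhsukua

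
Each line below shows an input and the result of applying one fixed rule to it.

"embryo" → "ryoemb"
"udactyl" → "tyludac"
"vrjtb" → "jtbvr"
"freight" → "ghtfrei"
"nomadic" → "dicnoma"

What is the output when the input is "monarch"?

In each case the input is transformed by: move the last 3 characters to the front (rotate right by 3).
So "monarch" becomes "rchmona".

rchmona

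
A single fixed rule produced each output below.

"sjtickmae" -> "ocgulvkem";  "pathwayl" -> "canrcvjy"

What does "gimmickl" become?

The transformation: move the last 3 characters to the front (rotate right by 3), then shift every letter 2 places forward in the alphabet (wrapping around).
Starting from "gimmickl": after the first operation, "cklgimmi"; after the second, "emnikook".

emnikook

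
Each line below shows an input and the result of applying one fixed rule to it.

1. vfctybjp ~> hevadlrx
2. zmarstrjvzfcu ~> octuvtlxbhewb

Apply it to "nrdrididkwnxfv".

tftkfkfmypzhxp

In each case the input is transformed by: move the first character to the end, then shift every letter 2 places forward in the alphabet (wrapping around).
Working it through for "nrdrididkwnxfv": intermediate "rdrididkwnxfvn", final "tftkfkfmypzhxp".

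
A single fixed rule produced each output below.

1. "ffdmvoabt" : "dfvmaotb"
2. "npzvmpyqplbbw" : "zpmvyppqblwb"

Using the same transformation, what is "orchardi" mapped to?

crahdri

Rule — delete the first character, then swap each adjacent pair of characters (1↔2, 3↔4, ...).
For "orchardi", step one produces "rchardi"; step two turns that into "crahdri".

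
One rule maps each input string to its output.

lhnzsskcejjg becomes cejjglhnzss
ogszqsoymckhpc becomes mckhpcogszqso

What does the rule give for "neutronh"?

onhneut

Rule — swap the front and back halves of the string, then delete the first character.
On "neutronh": the first step gives "ronhneut", and the second then gives "onhneut".
(Check on "ogszqsoymckhpc": → "ymckhpcogszqso" → "mckhpcogszqso" ✓)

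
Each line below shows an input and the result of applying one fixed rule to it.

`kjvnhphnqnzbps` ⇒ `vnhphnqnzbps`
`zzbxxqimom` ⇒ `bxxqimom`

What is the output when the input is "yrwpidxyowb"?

wpidxyowb

In each case the input is transformed by: delete the first 2 characters.
On "yrwpidxyowb" that produces "wpidxyowb".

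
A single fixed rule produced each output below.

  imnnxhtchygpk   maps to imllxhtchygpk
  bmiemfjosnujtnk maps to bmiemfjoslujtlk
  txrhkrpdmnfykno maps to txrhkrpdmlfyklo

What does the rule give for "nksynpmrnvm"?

In each case the input is transformed by: replace every "n" with "l".
For "nksynpmrnvm" the result is "lksylpmrlvm".

lksylpmrlvm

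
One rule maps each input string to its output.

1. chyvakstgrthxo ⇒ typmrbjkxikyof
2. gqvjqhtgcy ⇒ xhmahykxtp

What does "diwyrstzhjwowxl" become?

uznpijkqyanfnoc

The pattern: shift every letter 9 places backward in the alphabet (wrapping around).
Doing the same to "diwyrstzhjwowxl": "uznpijkqyanfnoc".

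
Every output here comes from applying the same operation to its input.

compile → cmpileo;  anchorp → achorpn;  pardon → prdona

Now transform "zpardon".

zardonp

Each output is the input with this applied: move the first character to the end, then swap the first and last characters.
Working it through for "zpardon": intermediate "pardonz", final "zardonp".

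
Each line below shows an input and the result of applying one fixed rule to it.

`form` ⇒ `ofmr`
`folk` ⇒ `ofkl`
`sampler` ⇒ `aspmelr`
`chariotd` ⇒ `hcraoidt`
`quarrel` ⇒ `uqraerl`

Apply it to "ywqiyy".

Looking at the pairs, the operation is to swap each adjacent pair of characters (1↔2, 3↔4, ...).
"ywqiyy" → "wyiqyy".

wyiqyy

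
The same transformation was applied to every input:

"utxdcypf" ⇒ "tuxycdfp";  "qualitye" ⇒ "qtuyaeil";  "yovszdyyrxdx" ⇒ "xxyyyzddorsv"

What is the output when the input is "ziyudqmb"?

The transformation: sort the characters into alphabetical order, then swap the front and back halves of the string.
On "ziyudqmb": the first step gives "bdimquyz", and the second then gives "quyzbdim".

quyzbdim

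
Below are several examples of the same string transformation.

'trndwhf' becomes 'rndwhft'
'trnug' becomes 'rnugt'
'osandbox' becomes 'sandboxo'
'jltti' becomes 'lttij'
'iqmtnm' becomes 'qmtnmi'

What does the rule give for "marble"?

arblem

The pattern: move the first character to the end.
For "marble" the result is "arblem".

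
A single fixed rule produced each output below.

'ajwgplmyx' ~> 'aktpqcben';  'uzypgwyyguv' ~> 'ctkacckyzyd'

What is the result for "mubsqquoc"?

The transformation: shift every letter 4 places forward in the alphabet (wrapping around), then move the first 2 characters to the end (rotate left by 2).
So "mubsqquoc" becomes "fwuuysgqy".

fwuuysgqy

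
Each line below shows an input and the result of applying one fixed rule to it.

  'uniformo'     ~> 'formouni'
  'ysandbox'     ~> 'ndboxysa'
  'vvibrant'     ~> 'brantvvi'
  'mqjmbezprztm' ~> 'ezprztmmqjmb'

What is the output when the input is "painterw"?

What's happening: swap the front and back halves of the string, then move the last character to the front.
"painterw" → "terwpain" → "nterwpai".
(Check on "mqjmbezprztm": → "zprztmmqjmbe" → "ezprztmmqjmb" ✓)

nterwpai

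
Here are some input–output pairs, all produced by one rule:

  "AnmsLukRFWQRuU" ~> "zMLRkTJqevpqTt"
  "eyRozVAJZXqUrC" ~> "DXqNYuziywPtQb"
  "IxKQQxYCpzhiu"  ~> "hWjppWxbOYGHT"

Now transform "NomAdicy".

mNLzCHBX

Each output is the input with this applied: shift every letter 1 place backward in the alphabet (wrapping around), then flip the case of every letter.
Working it through for "NomAdicy": intermediate "MnlZchbx", final "mNLzCHBX".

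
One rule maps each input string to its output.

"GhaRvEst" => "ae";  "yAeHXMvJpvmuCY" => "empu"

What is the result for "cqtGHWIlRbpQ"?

twrq

Looking at the pairs, the operation is to keep one character in every 3, starting at position 3 (positions 3rd, 6th, 9th, ...), then convert every letter to lowercase.
For "cqtGHWIlRbpQ" the result is "twrq".
(Check on "yAeHXMvJpvmuCY": → "eMpu" → "empu" ✓)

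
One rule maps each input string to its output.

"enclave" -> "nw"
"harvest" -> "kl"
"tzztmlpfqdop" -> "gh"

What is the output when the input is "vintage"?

The pattern: shift every letter 8 places backward in the alphabet (wrapping around), then keep only the last 2 characters.
On "vintage": the first step gives "naflsyw", and the second then gives "yw".

yw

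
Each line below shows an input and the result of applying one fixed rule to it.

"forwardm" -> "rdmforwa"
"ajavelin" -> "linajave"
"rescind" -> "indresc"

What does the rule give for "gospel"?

The transformation: move the last 3 characters to the front (rotate right by 3).
Applying that to "gospel" gives "pelgos".

pelgos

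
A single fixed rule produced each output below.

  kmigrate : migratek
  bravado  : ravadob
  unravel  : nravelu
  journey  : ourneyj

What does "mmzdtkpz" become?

mzdtkpzm

The rule is to move the first character to the end.
So "mmzdtkpz" becomes "mzdtkpzm".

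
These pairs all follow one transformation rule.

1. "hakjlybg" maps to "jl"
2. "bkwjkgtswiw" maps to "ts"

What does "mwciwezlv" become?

The transformation: move the last 3 characters to the front (rotate right by 3), then keep only the last 2 characters.
Working it through for "mwciwezlv": intermediate "zlvmwciwe", final "we".
(Check on "hakjlybg": → "ybghakjl" → "jl" ✓)

we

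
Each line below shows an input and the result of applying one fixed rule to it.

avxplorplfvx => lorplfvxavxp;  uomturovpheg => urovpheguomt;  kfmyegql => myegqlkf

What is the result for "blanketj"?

anketjbl

Rule — move the last 2 characters to the front (rotate right by 2), then swap the front and back halves of the string.
Doing the same to "blanketj": "anketjbl".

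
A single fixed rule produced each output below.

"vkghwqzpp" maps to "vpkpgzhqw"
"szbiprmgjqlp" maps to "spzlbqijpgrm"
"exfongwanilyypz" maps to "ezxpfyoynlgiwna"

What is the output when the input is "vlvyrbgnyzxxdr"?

vrldvxyxrzbygn

The pattern: take characters alternately from the front and the back (1st, last, 2nd, 2nd-last, ...).
Doing the same to "vlvyrbgnyzxxdr": "vrldvxyxrzbygn".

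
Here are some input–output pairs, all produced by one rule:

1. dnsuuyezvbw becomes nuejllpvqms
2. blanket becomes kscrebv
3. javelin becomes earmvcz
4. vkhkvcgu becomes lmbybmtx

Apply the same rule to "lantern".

Each output is the input with this applied: move the last character to the front, then shift every letter 9 places backward in the alphabet (wrapping around).
For "lantern", step one produces "nlanter"; step two turns that into "ecrekvi".

ecrekvi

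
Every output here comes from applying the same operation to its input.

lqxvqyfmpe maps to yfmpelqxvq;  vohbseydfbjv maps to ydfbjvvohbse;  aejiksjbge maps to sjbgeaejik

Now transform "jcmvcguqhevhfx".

The transformation: swap the front and back halves of the string.
So "jcmvcguqhevhfx" becomes "qhevhfxjcmvcgu".

qhevhfxjcmvcgu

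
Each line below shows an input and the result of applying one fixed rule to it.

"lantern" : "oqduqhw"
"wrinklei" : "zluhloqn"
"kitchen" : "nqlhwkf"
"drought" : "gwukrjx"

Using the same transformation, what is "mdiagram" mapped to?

ppgdludj

In each case the input is transformed by: take characters alternately from the front and the back (1st, last, 2nd, 2nd-last, ...), then shift every letter 3 places forward in the alphabet (wrapping around).
Doing the same to "mdiagram": "ppgdludj".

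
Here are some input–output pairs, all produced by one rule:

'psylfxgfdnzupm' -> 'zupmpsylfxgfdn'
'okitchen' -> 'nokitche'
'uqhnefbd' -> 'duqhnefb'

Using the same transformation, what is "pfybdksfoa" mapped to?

Each output is the input with this applied: swap the front and back halves of the string, then move the first 3 characters to the end (rotate left by 3).
Starting from "pfybdksfoa": after the first operation, "ksfoapfybd"; after the second, "oapfybdksf".
(Check on "psylfxgfdnzupm": → "fdnzupmpsylfxg" → "zupmpsylfxgfdn" ✓)

oapfybdksf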